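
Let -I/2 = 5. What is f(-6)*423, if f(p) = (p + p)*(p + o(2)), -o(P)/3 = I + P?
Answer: -91368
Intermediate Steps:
I = -10 (I = -2*5 = -10)
o(P) = 30 - 3*P (o(P) = -3*(-10 + P) = 30 - 3*P)
f(p) = 2*p*(24 + p) (f(p) = (p + p)*(p + (30 - 3*2)) = (2*p)*(p + (30 - 6)) = (2*p)*(p + 24) = (2*p)*(24 + p) = 2*p*(24 + p))
f(-6)*423 = (2*(-6)*(24 - 6))*423 = (2*(-6)*18)*423 = -216*423 = -91368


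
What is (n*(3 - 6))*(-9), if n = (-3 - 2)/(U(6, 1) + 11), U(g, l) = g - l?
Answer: -135/16 ≈ -8.4375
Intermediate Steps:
n = -5/16 (n = (-3 - 2)/((6 - 1*1) + 11) = -5/((6 - 1) + 11) = -5/(5 + 11) = -5/16 ≈ -0.31250)
(n*(3 - 6))*(-9) = -5*(3 - 6)/16*(-9) = -5/16*(-3)*(-9) = (15/16)*(-9) = -135/16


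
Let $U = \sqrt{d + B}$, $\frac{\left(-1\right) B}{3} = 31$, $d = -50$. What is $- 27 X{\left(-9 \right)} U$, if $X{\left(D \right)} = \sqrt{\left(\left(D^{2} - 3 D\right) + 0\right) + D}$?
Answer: $- 891 i \sqrt{13} \approx - 3212.5 i$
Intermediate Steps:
$B = -93$ ($B = \left(-3\right) 31 = -93$)
$X{\left(D \right)} = \sqrt{D^{2} - 2 D}$ ($X{\left(D \right)} = \sqrt{\left(D^{2} - 3 D\right) + D} = \sqrt{D^{2} - 2 D}$)
$U = i \sqrt{143}$ ($U = \sqrt{-50 - 93} = \sqrt{-143} = i \sqrt{143} \approx 11.958 i$)
$- 27 X{\left(-9 \right)} U = - 27 \sqrt{- 9 \left(-2 - 9\right)} i \sqrt{143} = - 27 \sqrt{\left(-9\right) \left(-11\right)} i \sqrt{143} = - 27 \sqrt{99} i \sqrt{143} = - 27 \cdot 3 \sqrt{11} i \sqrt{143} = - 81 \sqrt{11} i \sqrt{143} = - 891 i \sqrt{13}$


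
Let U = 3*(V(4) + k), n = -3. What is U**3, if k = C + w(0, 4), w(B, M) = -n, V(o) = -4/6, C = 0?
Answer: 343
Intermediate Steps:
V(o) = -2/3 (V(o) = -4*1/6 = -2/3)
w(B, M) = 3 (w(B, M) = -1*(-3) = 3)
k = 3 (k = 0 + 3 = 3)
U = 7 (U = 3*(-2/3 + 3) = 3*(7/3) = 7)
U**3 = 7**3 = 343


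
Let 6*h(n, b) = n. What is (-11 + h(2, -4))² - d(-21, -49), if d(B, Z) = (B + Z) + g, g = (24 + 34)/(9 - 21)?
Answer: 3395/18 ≈ 188.61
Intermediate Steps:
g = -29/6 (g = 58/(-12) = 58*(-1/12) = -29/6 ≈ -4.8333)
d(B, Z) = -29/6 + B + Z (d(B, Z) = (B + Z) - 29/6 = -29/6 + B + Z)
h(n, b) = n/6
(-11 + h(2, -4))² - d(-21, -49) = (-11 + (⅙)*2)² - (-29/6 - 21 - 49) = (-11 + ⅓)² - 1*(-449/6) = (-32/3)² + 449/6 = 1024/9 + 449/6 = 3395/18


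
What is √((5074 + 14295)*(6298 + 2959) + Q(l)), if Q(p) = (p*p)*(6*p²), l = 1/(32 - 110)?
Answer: √6636756344229654/6084 ≈ 13390.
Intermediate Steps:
l = -1/78 (l = 1/(-78) = -1/78 ≈ -0.012821)
Q(p) = 6*p⁴ (Q(p) = p²*(6*p²) = 6*p⁴)
√((5074 + 14295)*(6298 + 2959) + Q(l)) = √((5074 + 14295)*(6298 + 2959) + 6*(-1/78)⁴) = √(19369*9257 + 6*(1/37015056)) = √(179298833 + 1/6169176) = √(1106126057371609/6169176) = √6636756344229654/6084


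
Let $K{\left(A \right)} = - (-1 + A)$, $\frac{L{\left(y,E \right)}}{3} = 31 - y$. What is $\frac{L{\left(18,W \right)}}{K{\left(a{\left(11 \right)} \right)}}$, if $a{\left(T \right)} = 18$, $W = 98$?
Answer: $- \frac{39}{17} \approx -2.2941$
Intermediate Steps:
$L{\left(y,E \right)} = 93 - 3 y$ ($L{\left(y,E \right)} = 3 \left(31 - y\right) = 93 - 3 y$)
$K{\left(A \right)} = 1 - A$
$\frac{L{\left(18,W \right)}}{K{\left(a{\left(11 \right)} \right)}} = \frac{93 - 54}{1 - 18} = \frac{39}{-17} = 39 \left(- \frac{1}{17}\right) = - \frac{39}{17}$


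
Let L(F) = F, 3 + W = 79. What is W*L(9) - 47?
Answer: 637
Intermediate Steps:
W = 76 (W = -3 + 79 = 76)
W*L(9) - 47 = 76*9 - 47 = 684 - 47 = 637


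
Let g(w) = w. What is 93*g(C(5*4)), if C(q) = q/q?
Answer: 93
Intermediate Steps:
C(q) = 1
93*g(C(5*4)) = 93*1 = 93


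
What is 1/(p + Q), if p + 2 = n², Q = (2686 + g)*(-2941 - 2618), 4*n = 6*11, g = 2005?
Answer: -4/104307995 ≈ -3.8348e-8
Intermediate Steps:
n = 33/2 (n = (6*11)/4 = (¼)*66 = 33/2 ≈ 16.500)
Q = -26077269 (Q = (2686 + 2005)*(-2941 - 2618) = 4691*(-5559) = -26077269)
p = 1081/4 (p = -2 + (33/2)² = -2 + 1089/4 = 1081/4 ≈ 270.25)
1/(p + Q) = 1/(1081/4 - 26077269) = 1/(-104307995/4) = -4/104307995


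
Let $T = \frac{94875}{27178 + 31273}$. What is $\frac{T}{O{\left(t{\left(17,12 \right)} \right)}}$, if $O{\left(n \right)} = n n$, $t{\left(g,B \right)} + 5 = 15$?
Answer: $\frac{3795}{233804} \approx 0.016232$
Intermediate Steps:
$t{\left(g,B \right)} = 10$ ($t{\left(g,B \right)} = -5 + 15 = 10$)
$O{\left(n \right)} = n^{2}$
$T = \frac{94875}{58451} \approx 1.6232$
$\frac{T}{O{\left(t{\left(17,12 \right)} \right)}} = \frac{94875}{58451 \cdot 10^{2}} = \frac{94875}{58451 \cdot 100} = \frac{94875}{58451} \cdot \frac{1}{100} = \frac{3795}{233804}$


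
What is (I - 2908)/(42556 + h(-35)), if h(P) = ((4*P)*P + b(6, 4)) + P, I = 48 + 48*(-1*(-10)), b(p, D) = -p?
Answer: -476/9483 ≈ -0.050195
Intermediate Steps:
I = 528 (I = 48 + 48*10 = 48 + 480 = 528)
h(P) = -6 + P + 4*P² (h(P) = ((4*P)*P - 1*6) + P = (4*P² - 6) + P = (-6 + 4*P²) + P = -6 + P + 4*P²)
(I - 2908)/(42556 + h(-35)) = (528 - 2908)/(42556 + (-6 - 35 + 4*(-35)²)) = -2380/(42556 + (-6 - 35 + 4*1225)) = -2380/(42556 + (-6 - 35 + 4900)) = -2380/(42556 + 4859) = -2380/47415 = -2380*1/47415 = -476/9483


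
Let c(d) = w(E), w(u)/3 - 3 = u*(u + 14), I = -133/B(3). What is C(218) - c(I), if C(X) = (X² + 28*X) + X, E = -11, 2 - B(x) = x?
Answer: 53936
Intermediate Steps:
B(x) = 2 - x
I = 133 (I = -133/(2 - 1*3) = -133/(2 - 3) = -133/(-1) = -133*(-1) = 133)
w(u) = 9 + 3*u*(14 + u) (w(u) = 9 + 3*(u*(u + 14)) = 9 + 3*(u*(14 + u)) = 9 + 3*u*(14 + u))
c(d) = -90 (c(d) = 9 + 3*(-11)² + 42*(-11) = 9 + 3*121 - 462 = 9 + 363 - 462 = -90)
C(X) = X² + 29*X
C(218) - c(I) = 218*(29 + 218) - 1*(-90) = 218*247 + 90 = 53846 + 90 = 53936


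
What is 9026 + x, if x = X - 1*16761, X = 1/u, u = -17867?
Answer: -138201246/17867 ≈ -7735.0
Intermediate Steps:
X = -1/17867 (X = 1/(-17867) = -1/17867 ≈ -5.5969e-5)
x = -299468788/17867 (x = -1/17867 - 1*16761 = -1/17867 - 16761 = -299468788/17867 ≈ -16761.)
9026 + x = 9026 - 299468788/17867 = -138201246/17867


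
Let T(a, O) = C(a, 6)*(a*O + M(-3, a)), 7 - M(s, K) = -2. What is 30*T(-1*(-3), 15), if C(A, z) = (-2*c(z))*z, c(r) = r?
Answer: -116640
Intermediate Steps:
M(s, K) = 9 (M(s, K) = 7 - 1*(-2) = 7 + 2 = 9)
C(A, z) = -2*z**2 (C(A, z) = (-2*z)*z = -2*z**2)
T(a, O) = -648 - 72*O*a (T(a, O) = (-2*6**2)*(a*O + 9) = (-2*36)*(O*a + 9) = -72*(9 + O*a) = -648 - 72*O*a)
30*T(-1*(-3), 15) = 30*(-648 - 72*15*(-1*(-3))) = 30*(-648 - 72*15*3) = 30*(-648 - 3240) = 30*(-3888) = -116640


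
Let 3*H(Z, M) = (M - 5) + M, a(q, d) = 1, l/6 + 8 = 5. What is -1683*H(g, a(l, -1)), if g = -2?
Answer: 1683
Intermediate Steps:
l = -18 (l = -48 + 6*5 = -48 + 30 = -18)
H(Z, M) = -5/3 + 2*M/3 (H(Z, M) = ((M - 5) + M)/3 = ((-5 + M) + M)/3 = (-5 + 2*M)/3 = -5/3 + 2*M/3)
-1683*H(g, a(l, -1)) = -1683*(-5/3 + (⅔)*1) = -1683*(-5/3 + ⅔) = -1683*(-1) = 1683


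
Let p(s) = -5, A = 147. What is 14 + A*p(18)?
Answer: -721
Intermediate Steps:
14 + A*p(18) = 14 + 147*(-5) = 14 - 735 = -721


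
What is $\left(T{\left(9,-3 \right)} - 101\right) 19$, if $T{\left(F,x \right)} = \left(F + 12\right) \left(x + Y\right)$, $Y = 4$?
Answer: $-1520$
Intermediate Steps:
$T{\left(F,x \right)} = \left(4 + x\right) \left(12 + F\right)$ ($T{\left(F,x \right)} = \left(F + 12\right) \left(x + 4\right) = \left(12 + F\right) \left(4 + x\right) = \left(4 + x\right) \left(12 + F\right)$)
$\left(T{\left(9,-3 \right)} - 101\right) 19 = \left(\left(48 + 4 \cdot 9 + 12 \left(-3\right) + 9 \left(-3\right)\right) - 101\right) 19 = \left(\left(48 + 36 - 36 - 27\right) - 101\right) 19 = \left(21 - 101\right) 19 = \left(-80\right) 19 = -1520$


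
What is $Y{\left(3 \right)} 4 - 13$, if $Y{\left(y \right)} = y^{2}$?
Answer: $23$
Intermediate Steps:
$Y{\left(3 \right)} 4 - 13 = 3^{2} \cdot 4 - 13 = 9 \cdot 4 - 13 = 36 - 13 = 23$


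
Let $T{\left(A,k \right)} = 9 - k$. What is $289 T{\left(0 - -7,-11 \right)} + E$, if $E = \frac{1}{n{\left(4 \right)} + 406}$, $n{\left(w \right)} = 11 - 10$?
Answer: $\frac{2352461}{407} \approx 5780.0$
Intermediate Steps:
$n{\left(w \right)} = 1$ ($n{\left(w \right)} = 11 - 10 = 1$)
$E = \frac{1}{407}$ ($E = \frac{1}{1 + 406} = \frac{1}{407} \approx 0.002457$)
$289 T{\left(0 - -7,-11 \right)} + E = 289 \left(9 - -11\right) + \frac{1}{407} = 289 \left(9 + 11\right) + \frac{1}{407} = 289 \cdot 20 + \frac{1}{407} = 5780 + \frac{1}{407} = \frac{2352461}{407}$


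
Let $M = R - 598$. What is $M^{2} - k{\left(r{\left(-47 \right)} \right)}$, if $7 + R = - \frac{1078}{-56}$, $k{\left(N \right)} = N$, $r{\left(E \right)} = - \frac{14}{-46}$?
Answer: $\frac{126261815}{368} \approx 3.431 \cdot 10^{5}$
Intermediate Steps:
$r{\left(E \right)} = \frac{7}{23}$ ($r{\left(E \right)} = \left(-14\right) \left(- \frac{1}{46}\right) = \frac{7}{23}$)
$R = \frac{49}{4}$ ($R = -7 - \frac{1078}{-56} = -7 - - \frac{77}{4} = -7 + \frac{77}{4} = \frac{49}{4} \approx 12.25$)
$M = - \frac{2343}{4}$ ($M = \frac{49}{4} - 598 = - \frac{2343}{4} \approx -585.75$)
$M^{2} - k{\left(r{\left(-47 \right)} \right)} = \left(- \frac{2343}{4}\right)^{2} - \frac{7}{23} = \frac{5489649}{16} - \frac{7}{23} = \frac{126261815}{368}$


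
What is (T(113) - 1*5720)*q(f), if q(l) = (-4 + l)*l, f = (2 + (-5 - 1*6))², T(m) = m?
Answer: -34970859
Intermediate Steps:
f = 81 (f = (2 + (-5 - 6))² = (2 - 11)² = (-9)² = 81)
q(l) = l*(-4 + l)
(T(113) - 1*5720)*q(f) = (113 - 1*5720)*(81*(-4 + 81)) = (113 - 5720)*(81*77) = -5607*6237 = -34970859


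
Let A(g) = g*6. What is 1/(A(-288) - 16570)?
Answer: -1/18298 ≈ -5.4651e-5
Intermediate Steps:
A(g) = 6*g
1/(A(-288) - 16570) = 1/(6*(-288) - 16570) = 1/(-1728 - 16570) = 1/(-18298) = -1/18298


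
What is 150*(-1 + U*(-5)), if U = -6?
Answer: 4350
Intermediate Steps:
150*(-1 + U*(-5)) = 150*(-1 - 6*(-5)) = 150*(-1 + 30) = 150*29 = 4350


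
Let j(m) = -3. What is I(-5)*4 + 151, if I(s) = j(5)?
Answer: 139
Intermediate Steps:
I(s) = -3
I(-5)*4 + 151 = -3*4 + 151 = -12 + 151 = 139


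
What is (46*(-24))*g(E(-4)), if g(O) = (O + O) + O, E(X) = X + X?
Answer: 26496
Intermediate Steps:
E(X) = 2*X
g(O) = 3*O (g(O) = 2*O + O = 3*O)
(46*(-24))*g(E(-4)) = (46*(-24))*(3*(2*(-4))) = -3312*(-8) = -1104*(-24) = 26496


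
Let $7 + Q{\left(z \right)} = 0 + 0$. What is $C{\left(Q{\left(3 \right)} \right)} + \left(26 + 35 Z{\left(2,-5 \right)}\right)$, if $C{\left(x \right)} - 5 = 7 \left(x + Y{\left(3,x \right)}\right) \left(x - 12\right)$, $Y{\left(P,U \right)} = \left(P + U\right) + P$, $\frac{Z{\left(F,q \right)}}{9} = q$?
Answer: $-480$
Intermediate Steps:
$Z{\left(F,q \right)} = 9 q$
$Y{\left(P,U \right)} = U + 2 P$
$Q{\left(z \right)} = -7$ ($Q{\left(z \right)} = -7 + \left(0 + 0\right) = -7 + 0 = -7$)
$C{\left(x \right)} = 5 + 7 \left(-12 + x\right) \left(6 + 2 x\right)$ ($C{\left(x \right)} = 5 + 7 \left(x + \left(x + 2 \cdot 3\right)\right) \left(x - 12\right) = 5 + 7 \left(x + \left(x + 6\right)\right) \left(-12 + x\right) = 5 + 7 \left(x + \left(6 + x\right)\right) \left(-12 + x\right) = 5 + 7 \left(6 + 2 x\right) \left(-12 + x\right) = 5 + 7 \left(-12 + x\right) \left(6 + 2 x\right)$)
$C{\left(Q{\left(3 \right)} \right)} + \left(26 + 35 Z{\left(2,-5 \right)}\right) = \left(-499 - -882 + 14 \left(-7\right)^{2}\right) + \left(26 + 35 \cdot 9 \left(-5\right)\right) = \left(-499 + 882 + 14 \cdot 49\right) + \left(26 + 35 \left(-45\right)\right) = \left(-499 + 882 + 686\right) + \left(26 - 1575\right) = 1069 - 1549 = -480$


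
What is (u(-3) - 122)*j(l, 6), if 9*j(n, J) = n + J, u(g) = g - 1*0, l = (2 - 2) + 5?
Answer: -1375/9 ≈ -152.78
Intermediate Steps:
l = 5 (l = 0 + 5 = 5)
u(g) = g (u(g) = g + 0 = g)
j(n, J) = J/9 + n/9 (j(n, J) = (n + J)/9 = (J + n)/9 = J/9 + n/9)
(u(-3) - 122)*j(l, 6) = (-3 - 122)*((⅑)*6 + (⅑)*5) = -125*(⅔ + 5/9) = -125*11/9 = -1375/9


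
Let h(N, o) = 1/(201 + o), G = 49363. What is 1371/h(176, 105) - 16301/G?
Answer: 20709045637/49363 ≈ 4.1953e+5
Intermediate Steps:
1371/h(176, 105) - 16301/G = 1371/(1/(201 + 105)) - 16301/49363 = 1371/(1/306) - 16301*1/49363 = 1371/(1/306) - 16301/49363 = 1371*306 - 16301/49363 = 419526 - 16301/49363 = 20709045637/49363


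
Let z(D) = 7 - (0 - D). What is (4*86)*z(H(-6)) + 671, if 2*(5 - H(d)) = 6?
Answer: 3767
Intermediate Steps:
H(d) = 2 (H(d) = 5 - ½*6 = 5 - 3 = 2)
z(D) = 7 + D (z(D) = 7 - (-1)*D = 7 + D)
(4*86)*z(H(-6)) + 671 = (4*86)*(7 + 2) + 671 = 344*9 + 671 = 3096 + 671 = 3767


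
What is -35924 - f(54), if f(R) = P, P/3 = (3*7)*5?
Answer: -36239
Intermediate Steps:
P = 315 (P = 3*((3*7)*5) = 3*(21*5) = 3*105 = 315)
f(R) = 315
-35924 - f(54) = -35924 - 1*315 = -35924 - 315 = -36239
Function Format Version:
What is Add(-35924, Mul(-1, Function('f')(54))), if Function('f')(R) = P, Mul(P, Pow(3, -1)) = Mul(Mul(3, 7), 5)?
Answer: -36239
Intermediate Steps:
P = 315 (P = Mul(3, Mul(Mul(3, 7), 5)) = Mul(3, Mul(21, 5)) = Mul(3, 105) = 315)
Function('f')(R) = 315
Add(-35924, Mul(-1, Function('f')(54))) = Add(-35924, Mul(-1, 315)) = Add(-35924, -315) = -36239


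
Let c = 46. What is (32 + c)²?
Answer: 6084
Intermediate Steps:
(32 + c)² = (32 + 46)² = 78² = 6084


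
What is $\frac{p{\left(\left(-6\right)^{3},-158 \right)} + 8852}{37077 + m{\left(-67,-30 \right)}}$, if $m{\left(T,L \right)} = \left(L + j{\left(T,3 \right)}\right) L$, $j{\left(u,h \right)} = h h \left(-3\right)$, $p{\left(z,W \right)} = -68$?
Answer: $\frac{2928}{12929} \approx 0.22647$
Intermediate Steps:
$j{\left(u,h \right)} = - 3 h^{2}$ ($j{\left(u,h \right)} = h^{2} \left(-3\right) = - 3 h^{2}$)
$m{\left(T,L \right)} = L \left(-27 + L\right)$ ($m{\left(T,L \right)} = \left(L - 3 \cdot 3^{2}\right) L = \left(L - 27\right) L = \left(-27 + L\right) L = L \left(-27 + L\right)$)
$\frac{p{\left(\left(-6\right)^{3},-158 \right)} + 8852}{37077 + m{\left(-67,-30 \right)}} = \frac{-68 + 8852}{37077 - 30 \left(-27 - 30\right)} = \frac{8784}{37077 - -1710} = \frac{8784}{37077 + 1710} = \frac{8784}{38787} = 8784 \cdot \frac{1}{38787} = \frac{2928}{12929}$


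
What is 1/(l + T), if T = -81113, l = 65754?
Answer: -1/15359 ≈ -6.5108e-5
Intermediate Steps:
1/(l + T) = 1/(65754 - 81113) = 1/(-15359) = -1/15359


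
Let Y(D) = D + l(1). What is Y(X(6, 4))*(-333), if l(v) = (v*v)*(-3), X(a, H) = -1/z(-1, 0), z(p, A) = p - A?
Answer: 666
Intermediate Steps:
X(a, H) = 1 (X(a, H) = -1/(-1 - 1*0) = -1/(-1 + 0) = -1/(-1) = -1*(-1) = 1)
l(v) = -3*v² (l(v) = v²*(-3) = -3*v²)
Y(D) = -3 + D (Y(D) = D - 3*1² = D - 3*1 = D - 3 = -3 + D)
Y(X(6, 4))*(-333) = (-3 + 1)*(-333) = -2*(-333) = 666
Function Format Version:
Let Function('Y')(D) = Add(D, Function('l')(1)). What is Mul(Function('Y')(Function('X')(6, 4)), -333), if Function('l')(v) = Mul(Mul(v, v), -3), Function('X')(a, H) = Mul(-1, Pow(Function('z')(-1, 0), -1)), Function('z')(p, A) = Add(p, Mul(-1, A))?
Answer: 666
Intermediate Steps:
Function('X')(a, H) = 1 (Function('X')(a, H) = Mul(-1, Pow(Add(-1, Mul(-1, 0)), -1)) = Mul(-1, Pow(Add(-1, 0), -1)) = Mul(-1, Pow(-1, -1)) = Mul(-1, -1) = 1)
Function('l')(v) = Mul(-3, Pow(v, 2)) (Function('l')(v) = Mul(Pow(v, 2), -3) = Mul(-3, Pow(v, 2)))
Function('Y')(D) = Add(-3, D) (Function('Y')(D) = Add(D, Mul(-3, Pow(1, 2))) = Add(D, Mul(-3, 1)) = Add(D, -3) = Add(-3, D))
Mul(Function('Y')(Function('X')(6, 4)), -333) = Mul(Add(-3, 1), -333) = Mul(-2, -333) = 666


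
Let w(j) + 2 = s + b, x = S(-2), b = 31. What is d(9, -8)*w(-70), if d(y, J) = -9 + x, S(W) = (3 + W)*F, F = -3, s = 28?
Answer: -684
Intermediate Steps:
S(W) = -9 - 3*W (S(W) = (3 + W)*(-3) = -9 - 3*W)
x = -3 (x = -9 - 3*(-2) = -9 + 6 = -3)
w(j) = 57 (w(j) = -2 + (28 + 31) = -2 + 59 = 57)
d(y, J) = -12 (d(y, J) = -9 - 3 = -12)
d(9, -8)*w(-70) = -12*57 = -684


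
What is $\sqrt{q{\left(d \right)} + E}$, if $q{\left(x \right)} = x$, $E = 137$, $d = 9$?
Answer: $\sqrt{146} \approx 12.083$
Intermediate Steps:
$\sqrt{q{\left(d \right)} + E} = \sqrt{9 + 137} = \sqrt{146}$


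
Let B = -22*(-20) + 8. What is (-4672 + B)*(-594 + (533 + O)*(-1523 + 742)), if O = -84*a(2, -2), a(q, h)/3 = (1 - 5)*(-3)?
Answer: -8215160448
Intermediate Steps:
a(q, h) = 36 (a(q, h) = 3*((1 - 5)*(-3)) = 3*(-4*(-3)) = 3*12 = 36)
O = -3024 (O = -84*36 = -3024)
B = 448 (B = 440 + 8 = 448)
(-4672 + B)*(-594 + (533 + O)*(-1523 + 742)) = (-4672 + 448)*(-594 + (533 - 3024)*(-1523 + 742)) = -4224*(-594 - 2491*(-781)) = -4224*(-594 + 1945471) = -4224*1944877 = -8215160448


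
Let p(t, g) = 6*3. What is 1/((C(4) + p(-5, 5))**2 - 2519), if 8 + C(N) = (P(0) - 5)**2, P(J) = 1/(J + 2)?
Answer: -16/25663 ≈ -0.00062347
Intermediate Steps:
P(J) = 1/(2 + J)
p(t, g) = 18
C(N) = 49/4 (C(N) = -8 + (1/(2 + 0) - 5)**2 = -8 + (1/2 - 5)**2 = -8 + (-9/2)**2 = -8 + 81/4 = 49/4)
1/((C(4) + p(-5, 5))**2 - 2519) = 1/((49/4 + 18)**2 - 2519) = 1/((121/4)**2 - 2519) = 1/(14641/16 - 2519) = 1/(-25663/16) = -16/25663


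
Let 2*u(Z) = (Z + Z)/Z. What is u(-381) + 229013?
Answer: 229014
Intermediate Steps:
u(Z) = 1 (u(Z) = ((Z + Z)/Z)/2 = ((2*Z)/Z)/2 = (½)*2 = 1)
u(-381) + 229013 = 1 + 229013 = 229014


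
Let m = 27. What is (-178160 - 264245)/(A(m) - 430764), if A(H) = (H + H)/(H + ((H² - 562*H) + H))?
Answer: 235801865/229597214 ≈ 1.0270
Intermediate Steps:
A(H) = 2*H/(H² - 560*H) (A(H) = (2*H)/(H + (H² - 561*H)) = (2*H)/(H² - 560*H) = 2*H/(H² - 560*H))
(-178160 - 264245)/(A(m) - 430764) = (-178160 - 264245)/(2/(-560 + 27) - 430764) = -442405/(2/(-533) - 430764) = -442405/(2*(-1/533) - 430764) = -442405/(-2/533 - 430764) = -442405/(-229597214/533) = -442405*(-533/229597214) = 235801865/229597214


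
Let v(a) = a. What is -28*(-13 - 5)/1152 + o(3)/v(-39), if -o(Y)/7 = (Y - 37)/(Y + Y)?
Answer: -1085/1872 ≈ -0.57959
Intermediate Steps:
o(Y) = -7*(-37 + Y)/(2*Y) (o(Y) = -7*(Y - 37)/(Y + Y) = -7*(-37 + Y)/(2*Y))
-28*(-13 - 5)/1152 + o(3)/v(-39) = -28*(-13 - 5)/1152 + ((7/2)*(37 - 1*3)/3)/(-39) = -28*(-18)*(1/1152) + ((7/2)*(⅓)*(37 - 3))*(-1/39) = 504*(1/1152) + ((7/2)*(⅓)*34)*(-1/39) = 7/16 + (119/3)*(-1/39) = 7/16 - 119/117 = -1085/1872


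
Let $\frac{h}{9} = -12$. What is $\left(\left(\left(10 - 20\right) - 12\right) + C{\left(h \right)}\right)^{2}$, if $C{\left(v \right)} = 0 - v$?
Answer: $7396$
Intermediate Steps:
$h = -108$ ($h = 9 \left(-12\right) = -108$)
$C{\left(v \right)} = - v$
$\left(\left(\left(10 - 20\right) - 12\right) + C{\left(h \right)}\right)^{2} = \left(\left(\left(10 - 20\right) - 12\right) - -108\right)^{2} = \left(\left(-10 - 12\right) + 108\right)^{2} = \left(-22 + 108\right)^{2} = 86^{2} = 7396$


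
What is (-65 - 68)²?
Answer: 17689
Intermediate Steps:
(-65 - 68)² = (-133)² = 17689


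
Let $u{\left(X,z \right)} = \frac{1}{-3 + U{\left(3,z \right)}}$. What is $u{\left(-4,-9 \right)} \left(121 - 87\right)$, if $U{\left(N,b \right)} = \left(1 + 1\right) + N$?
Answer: $17$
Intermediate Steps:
$U{\left(N,b \right)} = 2 + N$
$u{\left(X,z \right)} = \frac{1}{2}$ ($u{\left(X,z \right)} = \frac{1}{-3 + \left(2 + 3\right)} = \frac{1}{-3 + 5} = \frac{1}{2}$)
$u{\left(-4,-9 \right)} \left(121 - 87\right) = \frac{121 - 87}{2} = \frac{1}{2} \cdot 34 = 17$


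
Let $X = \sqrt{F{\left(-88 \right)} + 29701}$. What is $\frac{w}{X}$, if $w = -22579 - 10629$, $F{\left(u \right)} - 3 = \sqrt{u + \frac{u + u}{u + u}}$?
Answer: $- \frac{33208}{\sqrt{29704 + i \sqrt{87}}} \approx -192.68 + 0.030252 i$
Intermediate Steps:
$F{\left(u \right)} = 3 + \sqrt{1 + u}$ ($F{\left(u \right)} = 3 + \sqrt{u + \frac{u + u}{u + u}} = 3 + \sqrt{u + \frac{2 u}{2 u}} = 3 + \sqrt{u + 2 u \frac{1}{2 u}} = 3 + \sqrt{u + 1} = 3 + \sqrt{1 + u}$)
$w = -33208$ ($w = -22579 - 10629 = -33208$)
$X = \sqrt{29704 + i \sqrt{87}}$ ($X = \sqrt{\left(3 + \sqrt{1 - 88}\right) + 29701} = \sqrt{\left(3 + \sqrt{-87}\right) + 29701} = \sqrt{\left(3 + i \sqrt{87}\right) + 29701} = \sqrt{29704 + i \sqrt{87}} \approx 172.35 + 0.027 i$)
$\frac{w}{X} = - \frac{33208}{\sqrt{29704 + i \sqrt{87}}}$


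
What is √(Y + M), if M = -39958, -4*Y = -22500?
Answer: I*√34333 ≈ 185.29*I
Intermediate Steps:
Y = 5625 (Y = -¼*(-22500) = 5625)
√(Y + M) = √(5625 - 39958) = √(-34333) = I*√34333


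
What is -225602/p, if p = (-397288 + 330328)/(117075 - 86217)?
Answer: 580135543/5580 ≈ 1.0397e+5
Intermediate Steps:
p = -11160/5143 (p = -66960/30858 = -66960*1/30858 = -11160/5143 ≈ -2.1699)
-225602/p = -225602/(-11160/5143) = -225602*(-5143/11160) = 580135543/5580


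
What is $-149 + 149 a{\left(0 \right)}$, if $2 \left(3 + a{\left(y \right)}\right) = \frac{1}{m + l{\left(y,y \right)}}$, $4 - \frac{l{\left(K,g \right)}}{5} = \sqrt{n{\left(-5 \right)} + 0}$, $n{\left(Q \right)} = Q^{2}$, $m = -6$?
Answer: $- \frac{13261}{22} \approx -602.77$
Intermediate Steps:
$l{\left(K,g \right)} = -5$ ($l{\left(K,g \right)} = 20 - 5 \sqrt{\left(-5\right)^{2} + 0} = 20 - 5 \sqrt{25 + 0} = 20 - 5 \sqrt{25} = 20 - 25 = -5$)
$a{\left(y \right)} = - \frac{67}{22}$ ($a{\left(y \right)} = -3 + \frac{1}{2 \left(-6 - 5\right)} = -3 + \frac{1}{2 \left(-11\right)} = -3 + \frac{1}{2} \left(- \frac{1}{11}\right) = -3 - \frac{1}{22} = - \frac{67}{22}$)
$-149 + 149 a{\left(0 \right)} = -149 + 149 \left(- \frac{67}{22}\right) = -149 - \frac{9983}{22} = - \frac{13261}{22}$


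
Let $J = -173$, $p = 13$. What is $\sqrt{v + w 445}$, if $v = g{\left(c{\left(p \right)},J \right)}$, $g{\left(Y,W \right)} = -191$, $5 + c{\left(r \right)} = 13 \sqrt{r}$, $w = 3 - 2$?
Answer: $\sqrt{254} \approx 15.937$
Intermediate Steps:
$w = 1$ ($w = 3 - 2 = 1$)
$c{\left(r \right)} = -5 + 13 \sqrt{r}$
$v = -191$
$\sqrt{v + w 445} = \sqrt{-191 + 1 \cdot 445} = \sqrt{-191 + 445} = \sqrt{254}$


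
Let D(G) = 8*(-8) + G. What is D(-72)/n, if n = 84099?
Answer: -8/4947 ≈ -0.0016171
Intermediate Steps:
D(G) = -64 + G
D(-72)/n = (-64 - 72)/84099 = -136*1/84099 = -8/4947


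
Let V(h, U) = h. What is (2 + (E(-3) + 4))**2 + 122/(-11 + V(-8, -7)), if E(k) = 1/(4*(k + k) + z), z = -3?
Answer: 403561/13851 ≈ 29.136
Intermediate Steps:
E(k) = 1/(-3 + 8*k) (E(k) = 1/(4*(k + k) - 3) = 1/(4*(2*k) - 3) = 1/(8*k - 3) = 1/(-3 + 8*k))
(2 + (E(-3) + 4))**2 + 122/(-11 + V(-8, -7)) = (2 + (1/(-3 + 8*(-3)) + 4))**2 + 122/(-11 - 8) = (2 + (1/(-3 - 24) + 4))**2 + 122/(-19) = (2 + (1/(-27) + 4))**2 - 1/19*122 = (2 + (-1/27 + 4))**2 - 122/19 = (2 + 107/27)**2 - 122/19 = (161/27)**2 - 122/19 = 25921/729 - 122/19 = 403561/13851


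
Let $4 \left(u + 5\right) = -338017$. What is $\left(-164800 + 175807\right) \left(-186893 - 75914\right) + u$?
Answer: $- \frac{11571204633}{4} \approx -2.8928 \cdot 10^{9}$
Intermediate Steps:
$u = - \frac{338037}{4}$ ($u = -5 + \frac{1}{4} \left(-338017\right) = -5 - \frac{338017}{4} = - \frac{338037}{4} \approx -84509.0$)
$\left(-164800 + 175807\right) \left(-186893 - 75914\right) + u = \left(-164800 + 175807\right) \left(-186893 - 75914\right) - \frac{338037}{4} = 11007 \left(-262807\right) - \frac{338037}{4} = -2892716649 - \frac{338037}{4} = - \frac{11571204633}{4}$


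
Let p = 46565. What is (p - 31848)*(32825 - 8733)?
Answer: 354561964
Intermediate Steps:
(p - 31848)*(32825 - 8733) = (46565 - 31848)*(32825 - 8733) = 14717*24092 = 354561964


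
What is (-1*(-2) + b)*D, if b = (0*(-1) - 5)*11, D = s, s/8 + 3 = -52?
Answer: 23320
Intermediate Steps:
s = -440 (s = -24 + 8*(-52) = -24 - 416 = -440)
D = -440
b = -55 (b = (0 - 5)*11 = -5*11 = -55)
(-1*(-2) + b)*D = (-1*(-2) - 55)*(-440) = (2 - 55)*(-440) = -53*(-440) = 23320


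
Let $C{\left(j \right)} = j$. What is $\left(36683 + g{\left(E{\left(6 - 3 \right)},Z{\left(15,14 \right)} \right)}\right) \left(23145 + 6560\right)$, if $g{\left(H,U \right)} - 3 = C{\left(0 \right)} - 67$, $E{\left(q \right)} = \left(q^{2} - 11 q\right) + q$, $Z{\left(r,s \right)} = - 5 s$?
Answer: $1087767395$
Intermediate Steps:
$E{\left(q \right)} = q^{2} - 10 q$
$g{\left(H,U \right)} = -64$ ($g{\left(H,U \right)} = 3 + \left(0 - 67\right) = 3 - 67 = -64$)
$\left(36683 + g{\left(E{\left(6 - 3 \right)},Z{\left(15,14 \right)} \right)}\right) \left(23145 + 6560\right) = \left(36683 - 64\right) \left(23145 + 6560\right) = 36619 \cdot 29705 = 1087767395$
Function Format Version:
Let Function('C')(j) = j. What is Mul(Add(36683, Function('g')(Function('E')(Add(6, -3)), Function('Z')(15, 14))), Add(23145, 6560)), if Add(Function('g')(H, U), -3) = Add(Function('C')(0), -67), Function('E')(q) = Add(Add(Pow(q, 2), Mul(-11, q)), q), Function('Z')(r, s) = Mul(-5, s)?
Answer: 1087767395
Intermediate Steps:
Function('E')(q) = Add(Pow(q, 2), Mul(-10, q))
Function('g')(H, U) = -64 (Function('g')(H, U) = Add(3, Add(0, -67)) = Add(3, -67) = -64)
Mul(Add(36683, Function('g')(Function('E')(Add(6, -3)), Function('Z')(15, 14))), Add(23145, 6560)) = Mul(Add(36683, -64), Add(23145, 6560)) = Mul(36619, 29705) = 1087767395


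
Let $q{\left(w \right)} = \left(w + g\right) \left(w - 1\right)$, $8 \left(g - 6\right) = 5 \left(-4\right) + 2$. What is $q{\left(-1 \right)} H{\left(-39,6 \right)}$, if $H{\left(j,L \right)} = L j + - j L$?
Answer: $0$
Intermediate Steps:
$g = \frac{15}{4}$ ($g = 6 + \frac{5 \left(-4\right) + 2}{8} = 6 + \frac{-20 + 2}{8} = 6 + \frac{1}{8} \left(-18\right) = 6 - \frac{9}{4} = \frac{15}{4} \approx 3.75$)
$q{\left(w \right)} = \left(-1 + w\right) \left(\frac{15}{4} + w\right)$ ($q{\left(w \right)} = \left(w + \frac{15}{4}\right) \left(w - 1\right) = \left(\frac{15}{4} + w\right) \left(-1 + w\right) = \left(-1 + w\right) \left(\frac{15}{4} + w\right)$)
$H{\left(j,L \right)} = 0$ ($H{\left(j,L \right)} = L j - L j = 0$)
$q{\left(-1 \right)} H{\left(-39,6 \right)} = \left(- \frac{15}{4} + \left(-1\right)^{2} + \frac{11}{4} \left(-1\right)\right) 0 = \left(- \frac{15}{4} + 1 - \frac{11}{4}\right) 0 = \left(- \frac{11}{2}\right) 0 = 0$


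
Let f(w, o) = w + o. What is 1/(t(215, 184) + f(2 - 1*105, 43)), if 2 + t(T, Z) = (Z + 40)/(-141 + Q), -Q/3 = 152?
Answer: -597/37238 ≈ -0.016032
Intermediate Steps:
Q = -456 (Q = -3*152 = -456)
t(T, Z) = -1234/597 - Z/597 (t(T, Z) = -2 + (Z + 40)/(-141 - 456) = -2 + (40 + Z)/(-597) = -2 + (40 + Z)*(-1/597) = -2 + (-40/597 - Z/597) = -1234/597 - Z/597)
f(w, o) = o + w
1/(t(215, 184) + f(2 - 1*105, 43)) = 1/((-1234/597 - 1/597*184) + (43 + (2 - 1*105))) = 1/((-1234/597 - 184/597) + (43 + (2 - 105))) = 1/(-1418/597 + (43 - 103)) = 1/(-1418/597 - 60) = 1/(-37238/597) = -597/37238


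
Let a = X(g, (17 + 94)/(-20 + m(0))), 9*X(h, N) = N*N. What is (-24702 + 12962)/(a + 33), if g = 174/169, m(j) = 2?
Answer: -3803760/12061 ≈ -315.38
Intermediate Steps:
g = 174/169 (g = 174*(1/169) = 174/169 ≈ 1.0296)
X(h, N) = N**2/9 (X(h, N) = (N*N)/9 = N**2/9)
a = 1369/324 (a = ((17 + 94)/(-20 + 2))**2/9 = (111/(-18))**2/9 = (111*(-1/18))**2/9 = (-37/6)**2/9 = (1/9)*(1369/36) = 1369/324 ≈ 4.2253)
(-24702 + 12962)/(a + 33) = (-24702 + 12962)/(1369/324 + 33) = -11740/12061/324 = -11740*324/12061 = -3803760/12061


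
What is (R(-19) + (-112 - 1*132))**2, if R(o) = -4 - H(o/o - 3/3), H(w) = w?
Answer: 61504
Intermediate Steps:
R(o) = -4 (R(o) = -4 - (o/o - 3/3) = -4 - (1 - 3*1/3) = -4 - (1 - 1) = -4 - 1*0 = -4 + 0 = -4)
(R(-19) + (-112 - 1*132))**2 = (-4 + (-112 - 1*132))**2 = (-4 + (-112 - 132))**2 = (-4 - 244)**2 = (-248)**2 = 61504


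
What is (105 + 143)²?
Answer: 61504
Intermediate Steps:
(105 + 143)² = 248² = 61504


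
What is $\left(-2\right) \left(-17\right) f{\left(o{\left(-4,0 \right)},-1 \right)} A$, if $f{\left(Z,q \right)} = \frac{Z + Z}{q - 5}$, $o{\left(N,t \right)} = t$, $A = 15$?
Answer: $0$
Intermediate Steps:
$f{\left(Z,q \right)} = \frac{2 Z}{-5 + q}$
$\left(-2\right) \left(-17\right) f{\left(o{\left(-4,0 \right)},-1 \right)} A = \left(-2\right) \left(-17\right) 2 \cdot 0 \frac{1}{-5 - 1} \cdot 15 = 34 \cdot 2 \cdot 0 \frac{1}{-6} \cdot 15 = 34 \cdot 2 \cdot 0 \left(- \frac{1}{6}\right) 15 = 34 \cdot 0 \cdot 15 = 0 \cdot 15 = 0$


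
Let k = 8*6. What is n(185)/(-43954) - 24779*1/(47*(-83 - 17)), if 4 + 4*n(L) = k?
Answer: 544542233/103291900 ≈ 5.2719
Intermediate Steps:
k = 48
n(L) = 11 (n(L) = -1 + (1/4)*48 = -1 + 12 = 11)
n(185)/(-43954) - 24779*1/(47*(-83 - 17)) = 11/(-43954) - 24779*1/(47*(-83 - 17)) = 11*(-1/43954) - 24779/(47*(-100)) = -11/43954 - 24779/(-4700) = -11/43954 - 24779*(-1/4700) = -11/43954 + 24779/4700 = 544542233/103291900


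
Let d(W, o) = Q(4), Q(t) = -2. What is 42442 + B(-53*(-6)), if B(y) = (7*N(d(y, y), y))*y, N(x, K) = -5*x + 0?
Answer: 64702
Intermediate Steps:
d(W, o) = -2
N(x, K) = -5*x
B(y) = 70*y (B(y) = (7*(-5*(-2)))*y = (7*10)*y = 70*y)
42442 + B(-53*(-6)) = 42442 + 70*(-53*(-6)) = 42442 + 70*318 = 42442 + 22260 = 64702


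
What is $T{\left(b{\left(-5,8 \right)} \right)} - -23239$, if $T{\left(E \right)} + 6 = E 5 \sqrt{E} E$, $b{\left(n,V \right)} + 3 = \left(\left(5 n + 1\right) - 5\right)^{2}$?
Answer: $23233 + 3511220 \sqrt{838} \approx 1.0167 \cdot 10^{8}$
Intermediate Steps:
$b{\left(n,V \right)} = -3 + \left(-4 + 5 n\right)^{2}$ ($b{\left(n,V \right)} = -3 + \left(\left(5 n + 1\right) - 5\right)^{2} = -3 + \left(\left(1 + 5 n\right) - 5\right)^{2} = -3 + \left(-4 + 5 n\right)^{2}$)
$T{\left(E \right)} = -6 + 5 E^{\frac{5}{2}}$ ($T{\left(E \right)} = -6 + E 5 \sqrt{E} E = -6 + 5 E^{\frac{3}{2}} E = -6 + 5 E^{\frac{5}{2}}$)
$T{\left(b{\left(-5,8 \right)} \right)} - -23239 = \left(-6 + 5 \left(-3 + \left(-4 + 5 \left(-5\right)\right)^{2}\right)^{\frac{5}{2}}\right) - -23239 = \left(-6 + 5 \left(-3 + \left(-4 - 25\right)^{2}\right)^{\frac{5}{2}}\right) + 23239 = \left(-6 + 5 \left(-3 + \left(-29\right)^{2}\right)^{\frac{5}{2}}\right) + 23239 = \left(-6 + 5 \left(-3 + 841\right)^{\frac{5}{2}}\right) + 23239 = \left(-6 + 5 \cdot 838^{\frac{5}{2}}\right) + 23239 = \left(-6 + 5 \cdot 702244 \sqrt{838}\right) + 23239 = \left(-6 + 3511220 \sqrt{838}\right) + 23239 = 23233 + 3511220 \sqrt{838}$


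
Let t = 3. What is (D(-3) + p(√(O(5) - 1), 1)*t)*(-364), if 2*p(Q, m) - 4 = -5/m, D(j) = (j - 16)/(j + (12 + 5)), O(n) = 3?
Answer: 1040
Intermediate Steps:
D(j) = (-16 + j)/(17 + j) (D(j) = (-16 + j)/(j + 17) = (-16 + j)/(17 + j))
p(Q, m) = 2 - 5/(2*m) (p(Q, m) = 2 + (-5/m)/2 = 2 - 5/(2*m))
(D(-3) + p(√(O(5) - 1), 1)*t)*(-364) = ((-16 - 3)/(17 - 3) + (2 - 5/2/1)*3)*(-364) = (-19/14 + (2 - 5/2*1)*3)*(-364) = ((1/14)*(-19) + (2 - 5/2)*3)*(-364) = (-19/14 - ½*3)*(-364) = (-19/14 - 3/2)*(-364) = -20/7*(-364) = 1040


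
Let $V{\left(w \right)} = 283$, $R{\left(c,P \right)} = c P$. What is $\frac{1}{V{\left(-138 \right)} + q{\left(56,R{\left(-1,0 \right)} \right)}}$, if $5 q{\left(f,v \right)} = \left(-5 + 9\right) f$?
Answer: $\frac{5}{1639} \approx 0.0030506$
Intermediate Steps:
$R{\left(c,P \right)} = P c$
$q{\left(f,v \right)} = \frac{4 f}{5}$ ($q{\left(f,v \right)} = \frac{\left(-5 + 9\right) f}{5} = \frac{4 f}{5}$)
$\frac{1}{V{\left(-138 \right)} + q{\left(56,R{\left(-1,0 \right)} \right)}} = \frac{1}{283 + \frac{4}{5} \cdot 56} = \frac{1}{283 + \frac{224}{5}} = \frac{1}{\frac{1639}{5}} = \frac{5}{1639}$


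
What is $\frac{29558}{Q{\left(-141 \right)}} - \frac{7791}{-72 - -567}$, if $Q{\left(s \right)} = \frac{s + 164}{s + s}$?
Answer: $- \frac{1375393471}{3795} \approx -3.6242 \cdot 10^{5}$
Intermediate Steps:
$Q{\left(s \right)} = \frac{164 + s}{2 s}$
$\frac{29558}{Q{\left(-141 \right)}} - \frac{7791}{-72 - -567} = \frac{29558}{\frac{1}{2} \frac{1}{-141} \left(164 - 141\right)} - \frac{7791}{-72 - -567} = \frac{29558}{\frac{1}{2} \left(- \frac{1}{141}\right) 23} - \frac{7791}{-72 + 567} = \frac{29558}{- \frac{23}{282}} - \frac{7791}{495} = 29558 \left(- \frac{282}{23}\right) - \frac{2597}{165} = - \frac{8335356}{23} - \frac{2597}{165} = - \frac{1375393471}{3795}$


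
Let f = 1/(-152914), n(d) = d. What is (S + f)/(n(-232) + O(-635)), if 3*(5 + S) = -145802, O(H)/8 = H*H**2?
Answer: 22297460741/939679420614144 ≈ 2.3729e-5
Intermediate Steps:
f = -1/152914 ≈ -6.5396e-6
O(H) = 8*H**3 (O(H) = 8*(H*H**2) = 8*H**3)
S = -145817/3 (S = -5 + (1/3)*(-145802) = -5 - 145802/3 = -145817/3 ≈ -48606.)
(S + f)/(n(-232) + O(-635)) = (-145817/3 - 1/152914)/(-232 + 8*(-635)**3) = -22297460741/(458742*(-232 + 8*(-256047875))) = -22297460741/(458742*(-232 - 2048383000)) = -22297460741/458742/(-2048383232) = -22297460741/458742*(-1/2048383232) = 22297460741/939679420614144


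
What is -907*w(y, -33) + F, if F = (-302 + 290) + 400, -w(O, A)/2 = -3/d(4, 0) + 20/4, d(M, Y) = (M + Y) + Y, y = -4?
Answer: 16195/2 ≈ 8097.5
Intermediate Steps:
d(M, Y) = M + 2*Y
w(O, A) = -17/2 (w(O, A) = -2*(-3/(4 + 2*0) + 20/4) = -2*(-3/(4 + 0) + 20*(1/4)) = -2*(-3/4 + 5) = -2*17/4 = -17/2)
F = 388 (F = -12 + 400 = 388)
-907*w(y, -33) + F = -907*(-17/2) + 388 = 15419/2 + 388 = 16195/2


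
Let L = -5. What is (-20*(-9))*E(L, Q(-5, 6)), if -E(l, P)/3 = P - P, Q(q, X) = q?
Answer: 0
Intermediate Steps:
E(l, P) = 0 (E(l, P) = -3*(P - P) = -3*0 = 0)
(-20*(-9))*E(L, Q(-5, 6)) = -20*(-9)*0 = 180*0 = 0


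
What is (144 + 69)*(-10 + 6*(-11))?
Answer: -16188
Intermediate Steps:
(144 + 69)*(-10 + 6*(-11)) = 213*(-10 - 66) = 213*(-76) = -16188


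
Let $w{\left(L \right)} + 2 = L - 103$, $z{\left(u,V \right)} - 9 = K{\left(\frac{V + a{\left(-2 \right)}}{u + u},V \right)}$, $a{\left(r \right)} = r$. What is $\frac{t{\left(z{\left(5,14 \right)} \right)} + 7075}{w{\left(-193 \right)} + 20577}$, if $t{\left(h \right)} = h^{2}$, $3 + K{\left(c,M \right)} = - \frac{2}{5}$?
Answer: $\frac{177659}{506975} \approx 0.35043$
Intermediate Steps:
$K{\left(c,M \right)} = - \frac{17}{5}$ ($K{\left(c,M \right)} = -3 - \frac{2}{5} = - \frac{17}{5}$)
$z{\left(u,V \right)} = \frac{28}{5}$ ($z{\left(u,V \right)} = 9 - \frac{17}{5} = \frac{28}{5}$)
$w{\left(L \right)} = -105 + L$ ($w{\left(L \right)} = -2 + \left(L - 103\right) = -2 + \left(-103 + L\right) = -105 + L$)
$\frac{t{\left(z{\left(5,14 \right)} \right)} + 7075}{w{\left(-193 \right)} + 20577} = \frac{\left(\frac{28}{5}\right)^{2} + 7075}{\left(-105 - 193\right) + 20577} = \frac{\frac{784}{25} + 7075}{-298 + 20577} = \frac{177659}{25 \cdot 20279} = \frac{177659}{25} \cdot \frac{1}{20279} = \frac{177659}{506975}$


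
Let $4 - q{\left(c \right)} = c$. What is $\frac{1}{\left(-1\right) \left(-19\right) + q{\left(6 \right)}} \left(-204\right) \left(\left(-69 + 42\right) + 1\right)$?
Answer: $312$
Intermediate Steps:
$q{\left(c \right)} = 4 - c$
$\frac{1}{\left(-1\right) \left(-19\right) + q{\left(6 \right)}} \left(-204\right) \left(\left(-69 + 42\right) + 1\right) = \frac{1}{\left(-1\right) \left(-19\right) + \left(4 - 6\right)} \left(-204\right) \left(\left(-69 + 42\right) + 1\right) = \frac{1}{19 + \left(4 - 6\right)} \left(-204\right) \left(-27 + 1\right) = \frac{1}{19 - 2} \left(-204\right) \left(-26\right) = \frac{1}{17} \left(-204\right) \left(-26\right) = \left(-12\right) \left(-26\right) = 312$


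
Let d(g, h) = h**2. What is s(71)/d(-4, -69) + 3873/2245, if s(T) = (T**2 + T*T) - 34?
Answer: 40997113/10688445 ≈ 3.8356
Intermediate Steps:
s(T) = -34 + 2*T**2 (s(T) = (T**2 + T**2) - 34 = 2*T**2 - 34 = -34 + 2*T**2)
s(71)/d(-4, -69) + 3873/2245 = (-34 + 2*71**2)/((-69)**2) + 3873/2245 = (-34 + 2*5041)/4761 + 3873*(1/2245) = (-34 + 10082)*(1/4761) + 3873/2245 = 10048*(1/4761) + 3873/2245 = 10048/4761 + 3873/2245 = 40997113/10688445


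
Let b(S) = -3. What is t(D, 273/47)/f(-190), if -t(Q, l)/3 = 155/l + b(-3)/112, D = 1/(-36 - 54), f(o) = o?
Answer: 116443/276640 ≈ 0.42092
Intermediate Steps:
D = -1/90 (D = 1/(-90) = -1/90 ≈ -0.011111)
t(Q, l) = 9/112 - 465/l (t(Q, l) = -3*(155/l - 3/112) = -3*(-3/112 + 155/l) = 9/112 - 465/l)
t(D, 273/47)/f(-190) = (9/112 - 465/(273/47))/(-190) = (9/112 - 465/(273*(1/47)))*(-1/190) = (9/112 - 465/273/47)*(-1/190) = (9/112 - 465*47/273)*(-1/190) = (9/112 - 7285/91)*(-1/190) = -116443/1456*(-1/190) = 116443/276640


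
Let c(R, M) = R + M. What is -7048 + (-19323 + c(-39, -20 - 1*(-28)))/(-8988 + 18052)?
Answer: -31951213/4532 ≈ -7050.1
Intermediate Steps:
c(R, M) = M + R
-7048 + (-19323 + c(-39, -20 - 1*(-28)))/(-8988 + 18052) = -7048 + (-19323 + ((-20 - 1*(-28)) - 39))/(-8988 + 18052) = -7048 + (-19323 + ((-20 + 28) - 39))/9064 = -7048 + (-19323 + (8 - 39))*(1/9064) = -7048 + (-19323 - 31)*(1/9064) = -7048 - 19354*1/9064 = -7048 - 9677/4532 = -31951213/4532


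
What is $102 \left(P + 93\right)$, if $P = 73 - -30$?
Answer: $19992$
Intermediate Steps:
$P = 103$ ($P = 73 + 30 = 103$)
$102 \left(P + 93\right) = 102 \left(103 + 93\right) = 102 \cdot 196 = 19992$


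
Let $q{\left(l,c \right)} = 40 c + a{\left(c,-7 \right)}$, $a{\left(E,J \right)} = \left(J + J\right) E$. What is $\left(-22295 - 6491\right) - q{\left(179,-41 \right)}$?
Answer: $-27720$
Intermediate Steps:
$a{\left(E,J \right)} = 2 E J$ ($a{\left(E,J \right)} = 2 J E = 2 E J$)
$q{\left(l,c \right)} = 26 c$ ($q{\left(l,c \right)} = 40 c + 2 c \left(-7\right) = 40 c - 14 c = 26 c$)
$\left(-22295 - 6491\right) - q{\left(179,-41 \right)} = \left(-22295 - 6491\right) - 26 \left(-41\right) = -28786 - -1066 = -28786 + 1066 = -27720$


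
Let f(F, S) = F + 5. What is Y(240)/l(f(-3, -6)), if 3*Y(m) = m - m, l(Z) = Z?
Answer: 0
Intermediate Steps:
f(F, S) = 5 + F
Y(m) = 0 (Y(m) = (m - m)/3 = (⅓)*0 = 0)
Y(240)/l(f(-3, -6)) = 0/(5 - 3) = 0/2 = 0*(½) = 0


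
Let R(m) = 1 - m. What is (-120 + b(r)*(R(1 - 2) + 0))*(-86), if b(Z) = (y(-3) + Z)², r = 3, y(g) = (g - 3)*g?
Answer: -65532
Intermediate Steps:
y(g) = g*(-3 + g) (y(g) = (-3 + g)*g = g*(-3 + g))
b(Z) = (18 + Z)² (b(Z) = (-3*(-3 - 3) + Z)² = (-3*(-6) + Z)² = (18 + Z)²)
(-120 + b(r)*(R(1 - 2) + 0))*(-86) = (-120 + (18 + 3)²*((1 - (1 - 2)) + 0))*(-86) = (-120 + 21²*((1 - 1*(-1)) + 0))*(-86) = (-120 + 441*((1 + 1) + 0))*(-86) = (-120 + 441*(2 + 0))*(-86) = (-120 + 441*2)*(-86) = (-120 + 882)*(-86) = 762*(-86) = -65532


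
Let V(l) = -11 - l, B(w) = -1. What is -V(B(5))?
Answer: 10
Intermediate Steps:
-V(B(5)) = -(-11 - 1*(-1)) = -(-11 + 1) = -1*(-10) = 10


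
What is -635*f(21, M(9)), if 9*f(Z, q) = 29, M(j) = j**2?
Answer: -18415/9 ≈ -2046.1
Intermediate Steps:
f(Z, q) = 29/9 (f(Z, q) = (1/9)*29 = 29/9)
-635*f(21, M(9)) = -635*29/9 = -18415/9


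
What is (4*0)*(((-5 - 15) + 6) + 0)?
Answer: 0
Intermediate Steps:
(4*0)*(((-5 - 15) + 6) + 0) = 0*((-20 + 6) + 0) = 0*(-14 + 0) = 0*(-14) = 0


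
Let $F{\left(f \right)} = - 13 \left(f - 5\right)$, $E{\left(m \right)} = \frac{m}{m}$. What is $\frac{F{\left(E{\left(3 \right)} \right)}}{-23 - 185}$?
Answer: $- \frac{1}{4} \approx -0.25$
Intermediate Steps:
$E{\left(m \right)} = 1$
$F{\left(f \right)} = 65 - 13 f$ ($F{\left(f \right)} = - 13 \left(-5 + f\right) = 65 - 13 f$)
$\frac{F{\left(E{\left(3 \right)} \right)}}{-23 - 185} = \frac{65 - 13}{-23 - 185} = \frac{65 - 13}{-208} = 52 \left(- \frac{1}{208}\right) = - \frac{1}{4}$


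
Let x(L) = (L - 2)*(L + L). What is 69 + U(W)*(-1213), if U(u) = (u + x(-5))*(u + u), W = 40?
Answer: -10674331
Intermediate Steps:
x(L) = 2*L*(-2 + L) (x(L) = (-2 + L)*(2*L) = 2*L*(-2 + L))
U(u) = 2*u*(70 + u) (U(u) = (u + 2*(-5)*(-2 - 5))*(u + u) = (u + 2*(-5)*(-7))*(2*u) = (u + 70)*(2*u) = (70 + u)*(2*u) = 2*u*(70 + u))
69 + U(W)*(-1213) = 69 + (2*40*(70 + 40))*(-1213) = 69 + (2*40*110)*(-1213) = 69 + 8800*(-1213) = 69 - 10674400 = -10674331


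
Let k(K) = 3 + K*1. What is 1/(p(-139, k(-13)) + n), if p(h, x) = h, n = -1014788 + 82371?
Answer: -1/932556 ≈ -1.0723e-6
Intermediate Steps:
k(K) = 3 + K
n = -932417
1/(p(-139, k(-13)) + n) = 1/(-139 - 932417) = 1/(-932556) = -1/932556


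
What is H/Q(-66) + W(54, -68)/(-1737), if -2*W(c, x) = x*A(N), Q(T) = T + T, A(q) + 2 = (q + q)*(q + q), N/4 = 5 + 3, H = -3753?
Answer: -3951637/76428 ≈ -51.704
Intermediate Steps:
N = 32 (N = 4*(5 + 3) = 4*8 = 32)
A(q) = -2 + 4*q² (A(q) = -2 + (q + q)*(q + q) = -2 + (2*q)*(2*q) = -2 + 4*q²)
Q(T) = 2*T
W(c, x) = -2047*x (W(c, x) = -x*(-2 + 4*32²)/2 = -x*(-2 + 4*1024)/2 = -x*(-2 + 4096)/2 = -x*4094/2 = -2047*x)
H/Q(-66) + W(54, -68)/(-1737) = -3753/(2*(-66)) - 2047*(-68)/(-1737) = -3753/(-132) + 139196*(-1/1737) = -3753*(-1/132) - 139196/1737 = 1251/44 - 139196/1737 = -3951637/76428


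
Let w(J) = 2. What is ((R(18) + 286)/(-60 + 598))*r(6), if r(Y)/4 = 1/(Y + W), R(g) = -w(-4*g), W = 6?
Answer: 142/807 ≈ 0.17596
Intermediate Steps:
R(g) = -2 (R(g) = -1*2 = -2)
r(Y) = 4/(6 + Y) (r(Y) = 4/(Y + 6) = 4/(6 + Y))
((R(18) + 286)/(-60 + 598))*r(6) = ((-2 + 286)/(-60 + 598))*(4/(6 + 6)) = (284/538)*(4/12) = (284*(1/538))*(4*(1/12)) = (142/269)*(⅓) = 142/807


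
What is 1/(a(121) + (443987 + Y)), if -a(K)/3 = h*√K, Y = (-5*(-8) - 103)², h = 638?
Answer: 1/426902 ≈ 2.3425e-6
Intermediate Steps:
Y = 3969 (Y = (40 - 103)² = (-63)² = 3969)
a(K) = -1914*√K
1/(a(121) + (443987 + Y)) = 1/(-1914*√121 + (443987 + 3969)) = 1/(-1914*11 + 447956) = 1/(-21054 + 447956) = 1/426902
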